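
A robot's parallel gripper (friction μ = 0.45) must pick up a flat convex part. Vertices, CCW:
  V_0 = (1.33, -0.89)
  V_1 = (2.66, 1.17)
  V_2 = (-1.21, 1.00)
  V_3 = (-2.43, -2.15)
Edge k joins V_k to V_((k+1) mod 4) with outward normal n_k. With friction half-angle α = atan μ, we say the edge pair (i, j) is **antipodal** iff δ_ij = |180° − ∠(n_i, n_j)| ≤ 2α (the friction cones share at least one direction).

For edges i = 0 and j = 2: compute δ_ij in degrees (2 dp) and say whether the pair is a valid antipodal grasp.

α = atan 0.45 = 24.23°;  2α = 48.46°
edge 0: e_0 = (+1.33, +2.06);  n_0 = (+0.8401, -0.5424)
edge 2: e_2 = (-1.22, -3.15);  n_2 = (-0.9325, +0.3612)
∠(n_0, n_2) = 168.32°
δ = |180° − 168.32°| = 11.68°
11.68° ≤ 2α = 48.46°  →  valid

δ = 11.68°, valid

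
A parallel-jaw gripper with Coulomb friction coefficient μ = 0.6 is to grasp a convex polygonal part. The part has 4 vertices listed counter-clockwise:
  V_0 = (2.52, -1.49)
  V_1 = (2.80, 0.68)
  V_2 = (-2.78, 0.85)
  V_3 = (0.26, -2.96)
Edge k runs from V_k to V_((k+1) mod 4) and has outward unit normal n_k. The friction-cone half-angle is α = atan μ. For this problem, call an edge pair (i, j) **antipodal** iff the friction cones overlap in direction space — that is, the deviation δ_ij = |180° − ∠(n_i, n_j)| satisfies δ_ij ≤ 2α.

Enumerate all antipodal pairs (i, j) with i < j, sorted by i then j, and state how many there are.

count = 3; pairs: (0,2), (1,2), (1,3)

α = atan 0.6 = 30.96°;  2α = 61.93°
n_0 = (+0.9918, -0.1280)
n_1 = (+0.0305, +0.9995)
n_2 = (-0.7817, -0.6237)
n_3 = (+0.5452, -0.8383)
  (0,1): δ = 84.39°  ·
  (0,2): δ = 45.94°  ✓
  (0,3): δ = 130.39°  ·
  (1,2): δ = 49.67°  ✓
  (1,3): δ = 34.79°  ✓
  (2,3): δ = 95.54°  ·
antipodal pairs: 3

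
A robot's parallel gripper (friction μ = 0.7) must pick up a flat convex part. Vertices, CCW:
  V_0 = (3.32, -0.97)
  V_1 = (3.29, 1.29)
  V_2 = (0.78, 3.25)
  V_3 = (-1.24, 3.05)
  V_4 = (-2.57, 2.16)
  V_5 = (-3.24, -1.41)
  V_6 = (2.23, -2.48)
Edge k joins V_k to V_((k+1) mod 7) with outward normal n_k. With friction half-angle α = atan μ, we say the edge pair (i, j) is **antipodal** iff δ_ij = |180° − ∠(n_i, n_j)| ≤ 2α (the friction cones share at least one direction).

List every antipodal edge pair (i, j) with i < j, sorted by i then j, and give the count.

count = 9; pairs: (0,3), (0,4), (1,4), (1,5), (2,5), (2,6), (3,5), (3,6), (4,6)

α = atan 0.7 = 34.99°;  2α = 69.98°
n_0 = (+0.9999, +0.0133)
n_1 = (+0.6155, +0.7882)
n_2 = (-0.0985, +0.9951)
n_3 = (-0.5561, +0.8311)
n_4 = (-0.9828, +0.1845)
n_5 = (-0.1920, -0.9814)
n_6 = (+0.8108, -0.5853)
  (0,1): δ = 128.75°  ·
  (0,2): δ = 85.11°  ·
  (0,3): δ = 56.97°  ✓
  (0,4): δ = 11.39°  ✓
  (0,5): δ = 78.17°  ·
  (0,6): δ = 143.42°  ·
  (1,2): δ = 136.36°  ·
  (1,3): δ = 108.23°  ·
  (1,4): δ = 62.64°  ✓
  (1,5): δ = 26.92°  ✓
  (1,6): δ = 92.16°  ·
  (2,3): δ = 151.87°  ·
  (2,4): δ = 106.28°  ·
  (2,5): δ = 16.72°  ✓
  (2,6): δ = 48.52°  ✓
  (3,4): δ = 134.42°  ·
  (3,5): δ = 44.86°  ✓
  (3,6): δ = 20.39°  ✓
  (4,5): δ = 90.44°  ·
  (4,6): δ = 25.19°  ✓
  (5,6): δ = 114.76°  ·
antipodal pairs: 9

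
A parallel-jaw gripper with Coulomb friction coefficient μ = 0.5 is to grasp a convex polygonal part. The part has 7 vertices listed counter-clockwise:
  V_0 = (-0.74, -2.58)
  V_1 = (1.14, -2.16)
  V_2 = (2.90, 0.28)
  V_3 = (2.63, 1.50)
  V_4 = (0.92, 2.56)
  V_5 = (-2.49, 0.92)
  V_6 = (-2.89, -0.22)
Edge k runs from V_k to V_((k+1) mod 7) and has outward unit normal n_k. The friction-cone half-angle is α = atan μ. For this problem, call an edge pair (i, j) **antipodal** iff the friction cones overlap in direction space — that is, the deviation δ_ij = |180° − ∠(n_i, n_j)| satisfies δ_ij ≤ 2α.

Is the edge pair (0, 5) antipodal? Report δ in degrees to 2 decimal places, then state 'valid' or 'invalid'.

δ = 58.07°, invalid

α = atan 0.5 = 26.57°;  2α = 53.13°
edge 0: e_0 = (+1.88, +0.42);  n_0 = (+0.2180, -0.9759)
edge 5: e_5 = (-0.40, -1.14);  n_5 = (-0.9436, +0.3311)
∠(n_0, n_5) = 121.93°
δ = |180° − 121.93°| = 58.07°
58.07° > 2α = 53.13°  →  invalid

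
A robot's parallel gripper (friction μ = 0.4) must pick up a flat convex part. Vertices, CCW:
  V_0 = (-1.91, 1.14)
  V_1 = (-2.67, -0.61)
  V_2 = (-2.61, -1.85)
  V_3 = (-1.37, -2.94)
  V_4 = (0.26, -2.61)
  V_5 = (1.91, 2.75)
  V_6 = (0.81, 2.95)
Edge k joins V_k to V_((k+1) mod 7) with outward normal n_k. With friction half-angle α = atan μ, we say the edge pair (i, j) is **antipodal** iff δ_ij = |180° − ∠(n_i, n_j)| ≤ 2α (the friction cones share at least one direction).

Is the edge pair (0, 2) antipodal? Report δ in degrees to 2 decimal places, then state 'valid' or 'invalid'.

α = atan 0.4 = 21.80°;  2α = 43.60°
edge 0: e_0 = (-0.76, -1.75);  n_0 = (-0.9172, +0.3983)
edge 2: e_2 = (+1.24, -1.09);  n_2 = (-0.6602, -0.7511)
∠(n_0, n_2) = 72.16°
δ = |180° − 72.16°| = 107.84°
107.84° > 2α = 43.60°  →  invalid

δ = 107.84°, invalid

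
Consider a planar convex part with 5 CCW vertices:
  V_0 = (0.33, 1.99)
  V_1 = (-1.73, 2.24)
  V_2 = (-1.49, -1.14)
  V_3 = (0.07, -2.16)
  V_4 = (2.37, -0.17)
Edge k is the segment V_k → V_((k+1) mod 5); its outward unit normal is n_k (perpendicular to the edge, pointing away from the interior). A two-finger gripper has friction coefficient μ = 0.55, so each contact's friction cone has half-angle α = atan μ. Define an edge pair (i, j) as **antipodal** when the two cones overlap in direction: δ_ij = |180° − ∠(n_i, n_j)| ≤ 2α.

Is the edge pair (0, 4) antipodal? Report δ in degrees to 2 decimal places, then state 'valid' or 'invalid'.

δ = 140.28°, invalid

α = atan 0.55 = 28.81°;  2α = 57.62°
edge 0: e_0 = (-2.06, +0.25);  n_0 = (+0.1205, +0.9927)
edge 4: e_4 = (-2.04, +2.16);  n_4 = (+0.7270, +0.6866)
∠(n_0, n_4) = 39.72°
δ = |180° − 39.72°| = 140.28°
140.28° > 2α = 57.62°  →  invalid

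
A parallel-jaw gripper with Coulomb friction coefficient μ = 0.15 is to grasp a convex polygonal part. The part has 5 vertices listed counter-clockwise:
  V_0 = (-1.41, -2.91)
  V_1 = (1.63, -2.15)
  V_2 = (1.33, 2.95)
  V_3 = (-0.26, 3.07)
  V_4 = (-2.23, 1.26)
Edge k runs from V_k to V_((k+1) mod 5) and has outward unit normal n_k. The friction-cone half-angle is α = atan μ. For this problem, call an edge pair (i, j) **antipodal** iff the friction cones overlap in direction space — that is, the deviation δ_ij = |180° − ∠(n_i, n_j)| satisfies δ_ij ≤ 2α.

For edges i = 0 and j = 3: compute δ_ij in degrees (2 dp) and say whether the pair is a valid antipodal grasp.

α = atan 0.15 = 8.53°;  2α = 17.06°
edge 0: e_0 = (+3.04, +0.76);  n_0 = (+0.2425, -0.9701)
edge 3: e_3 = (-1.97, -1.81);  n_3 = (-0.6766, +0.7364)
∠(n_0, n_3) = 151.46°
δ = |180° − 151.46°| = 28.54°
28.54° > 2α = 17.06°  →  invalid

δ = 28.54°, invalid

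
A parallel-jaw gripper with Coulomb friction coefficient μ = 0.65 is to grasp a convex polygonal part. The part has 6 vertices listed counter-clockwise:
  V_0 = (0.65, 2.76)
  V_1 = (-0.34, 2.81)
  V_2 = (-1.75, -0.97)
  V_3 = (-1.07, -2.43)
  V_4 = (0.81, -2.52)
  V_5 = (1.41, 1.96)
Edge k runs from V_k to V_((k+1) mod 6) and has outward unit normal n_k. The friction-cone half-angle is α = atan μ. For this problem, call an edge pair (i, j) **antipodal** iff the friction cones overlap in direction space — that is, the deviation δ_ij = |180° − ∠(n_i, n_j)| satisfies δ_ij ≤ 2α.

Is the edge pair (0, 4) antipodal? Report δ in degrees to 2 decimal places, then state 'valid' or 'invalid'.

δ = 85.26°, invalid

α = atan 0.65 = 33.02°;  2α = 66.05°
edge 0: e_0 = (-0.99, +0.05);  n_0 = (+0.0504, +0.9987)
edge 4: e_4 = (+0.60, +4.48);  n_4 = (+0.9912, -0.1327)
∠(n_0, n_4) = 94.74°
δ = |180° − 94.74°| = 85.26°
85.26° > 2α = 66.05°  →  invalid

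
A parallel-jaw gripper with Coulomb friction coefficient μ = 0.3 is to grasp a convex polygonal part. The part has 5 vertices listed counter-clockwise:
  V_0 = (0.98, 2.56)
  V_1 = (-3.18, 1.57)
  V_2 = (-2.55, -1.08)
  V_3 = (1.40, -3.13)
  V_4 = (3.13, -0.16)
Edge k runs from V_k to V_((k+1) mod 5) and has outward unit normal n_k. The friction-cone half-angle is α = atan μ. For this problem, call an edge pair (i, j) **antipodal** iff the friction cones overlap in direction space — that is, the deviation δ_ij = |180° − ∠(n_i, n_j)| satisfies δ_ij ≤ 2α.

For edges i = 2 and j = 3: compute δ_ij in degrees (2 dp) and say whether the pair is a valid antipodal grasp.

α = atan 0.3 = 16.70°;  2α = 33.40°
edge 2: e_2 = (+3.95, -2.05);  n_2 = (-0.4606, -0.8876)
edge 3: e_3 = (+1.73, +2.97);  n_3 = (+0.8641, -0.5033)
∠(n_2, n_3) = 87.21°
δ = |180° − 87.21°| = 92.79°
92.79° > 2α = 33.40°  →  invalid

δ = 92.79°, invalid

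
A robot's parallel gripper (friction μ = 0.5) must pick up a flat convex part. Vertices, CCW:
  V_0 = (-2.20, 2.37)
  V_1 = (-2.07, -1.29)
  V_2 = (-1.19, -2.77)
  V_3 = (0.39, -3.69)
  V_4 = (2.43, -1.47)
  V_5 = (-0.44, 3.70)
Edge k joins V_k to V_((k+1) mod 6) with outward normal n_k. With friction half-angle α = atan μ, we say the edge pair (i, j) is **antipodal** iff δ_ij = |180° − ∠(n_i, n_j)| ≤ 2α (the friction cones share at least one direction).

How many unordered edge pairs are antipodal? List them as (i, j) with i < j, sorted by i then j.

count = 5; pairs: (0,3), (0,4), (1,4), (2,4), (3,5)

α = atan 0.5 = 26.57°;  2α = 53.13°
n_0 = (-0.9994, -0.0355)
n_1 = (-0.8595, -0.5111)
n_2 = (-0.5032, -0.8642)
n_3 = (+0.7363, -0.6766)
n_4 = (+0.8743, +0.4854)
n_5 = (-0.6029, +0.7978)
  (0,1): δ = 151.30°  ·
  (0,2): δ = 122.25°  ·
  (0,3): δ = 44.61°  ✓
  (0,4): δ = 27.00°  ✓
  (0,5): δ = 125.04°  ·
  (1,2): δ = 150.95°  ·
  (1,3): δ = 73.32°  ·
  (1,4): δ = 1.70°  ✓
  (1,5): δ = 96.34°  ·
  (2,3): δ = 102.37°  ·
  (2,4): δ = 30.75°  ✓
  (2,5): δ = 67.29°  ·
  (3,4): δ = 108.38°  ·
  (3,5): δ = 10.34°  ✓
  (4,5): δ = 81.96°  ·
antipodal pairs: 5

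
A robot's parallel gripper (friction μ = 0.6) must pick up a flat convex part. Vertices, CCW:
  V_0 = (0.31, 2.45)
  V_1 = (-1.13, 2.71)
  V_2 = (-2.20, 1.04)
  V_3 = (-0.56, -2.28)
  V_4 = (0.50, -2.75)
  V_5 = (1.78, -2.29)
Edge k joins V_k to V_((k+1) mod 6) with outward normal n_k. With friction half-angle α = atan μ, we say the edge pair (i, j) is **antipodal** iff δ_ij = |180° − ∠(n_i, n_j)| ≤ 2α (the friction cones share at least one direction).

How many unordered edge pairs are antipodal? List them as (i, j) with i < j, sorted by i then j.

α = atan 0.6 = 30.96°;  2α = 61.93°
n_0 = (+0.1777, +0.9841)
n_1 = (-0.8420, +0.5395)
n_2 = (-0.8966, -0.4429)
n_3 = (-0.4053, -0.9142)
n_4 = (+0.3382, -0.9411)
n_5 = (+0.9551, +0.2962)
  (0,1): δ = 112.41°  ·
  (0,2): δ = 53.48°  ✓
  (0,3): δ = 13.68°  ✓
  (0,4): δ = 30.00°  ✓
  (0,5): δ = 117.46°  ·
  (1,2): δ = 121.06°  ·
  (1,3): δ = 81.26°  ·
  (1,4): δ = 37.58°  ✓
  (1,5): δ = 49.88°  ✓
  (2,3): δ = 140.20°  ·
  (2,4): δ = 96.52°  ·
  (2,5): δ = 9.06°  ✓
  (3,4): δ = 136.32°  ·
  (3,5): δ = 48.86°  ✓
  (4,5): δ = 92.54°  ·
antipodal pairs: 7

count = 7; pairs: (0,2), (0,3), (0,4), (1,4), (1,5), (2,5), (3,5)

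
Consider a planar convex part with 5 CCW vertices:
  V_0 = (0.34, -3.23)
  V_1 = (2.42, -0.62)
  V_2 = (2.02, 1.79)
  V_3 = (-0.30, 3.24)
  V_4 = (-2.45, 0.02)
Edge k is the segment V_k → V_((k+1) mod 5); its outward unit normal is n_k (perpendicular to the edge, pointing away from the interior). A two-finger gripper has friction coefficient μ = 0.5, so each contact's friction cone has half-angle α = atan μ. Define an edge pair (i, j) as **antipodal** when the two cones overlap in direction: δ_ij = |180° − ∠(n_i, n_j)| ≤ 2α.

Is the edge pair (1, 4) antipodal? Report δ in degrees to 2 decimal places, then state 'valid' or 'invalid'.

α = atan 0.5 = 26.57°;  2α = 53.13°
edge 1: e_1 = (-0.40, +2.41);  n_1 = (+0.9865, +0.1637)
edge 4: e_4 = (+2.79, -3.25);  n_4 = (-0.7588, -0.6514)
∠(n_1, n_4) = 148.78°
δ = |180° − 148.78°| = 31.22°
31.22° ≤ 2α = 53.13°  →  valid

δ = 31.22°, valid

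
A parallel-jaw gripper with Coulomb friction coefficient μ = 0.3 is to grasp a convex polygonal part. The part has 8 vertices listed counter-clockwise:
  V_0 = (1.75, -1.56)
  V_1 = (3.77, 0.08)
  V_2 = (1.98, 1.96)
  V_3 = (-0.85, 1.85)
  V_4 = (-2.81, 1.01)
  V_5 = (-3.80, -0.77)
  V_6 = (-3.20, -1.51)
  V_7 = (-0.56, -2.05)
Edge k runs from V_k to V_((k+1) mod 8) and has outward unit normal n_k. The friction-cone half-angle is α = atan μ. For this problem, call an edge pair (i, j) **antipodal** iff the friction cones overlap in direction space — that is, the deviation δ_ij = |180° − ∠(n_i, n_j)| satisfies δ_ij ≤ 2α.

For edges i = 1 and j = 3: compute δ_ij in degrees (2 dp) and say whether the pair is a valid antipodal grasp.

δ = 110.40°, invalid

α = atan 0.3 = 16.70°;  2α = 33.40°
edge 1: e_1 = (-1.79, +1.88);  n_1 = (+0.7242, +0.6896)
edge 3: e_3 = (-1.96, -0.84);  n_3 = (-0.3939, +0.9191)
∠(n_1, n_3) = 69.60°
δ = |180° − 69.60°| = 110.40°
110.40° > 2α = 33.40°  →  invalid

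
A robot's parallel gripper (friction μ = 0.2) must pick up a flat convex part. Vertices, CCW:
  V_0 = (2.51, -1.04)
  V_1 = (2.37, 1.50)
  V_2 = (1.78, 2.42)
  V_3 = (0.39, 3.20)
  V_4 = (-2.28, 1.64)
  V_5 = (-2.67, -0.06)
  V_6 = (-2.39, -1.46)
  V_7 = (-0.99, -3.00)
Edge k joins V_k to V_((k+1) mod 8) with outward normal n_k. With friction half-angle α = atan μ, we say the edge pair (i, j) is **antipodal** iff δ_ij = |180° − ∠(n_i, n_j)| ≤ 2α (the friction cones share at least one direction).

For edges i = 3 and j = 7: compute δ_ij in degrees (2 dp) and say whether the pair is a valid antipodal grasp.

α = atan 0.2 = 11.31°;  2α = 22.62°
edge 3: e_3 = (-2.67, -1.56);  n_3 = (-0.5045, +0.8634)
edge 7: e_7 = (+3.50, +1.96);  n_7 = (+0.4886, -0.8725)
∠(n_3, n_7) = 178.95°
δ = |180° − 178.95°| = 1.05°
1.05° ≤ 2α = 22.62°  →  valid

δ = 1.05°, valid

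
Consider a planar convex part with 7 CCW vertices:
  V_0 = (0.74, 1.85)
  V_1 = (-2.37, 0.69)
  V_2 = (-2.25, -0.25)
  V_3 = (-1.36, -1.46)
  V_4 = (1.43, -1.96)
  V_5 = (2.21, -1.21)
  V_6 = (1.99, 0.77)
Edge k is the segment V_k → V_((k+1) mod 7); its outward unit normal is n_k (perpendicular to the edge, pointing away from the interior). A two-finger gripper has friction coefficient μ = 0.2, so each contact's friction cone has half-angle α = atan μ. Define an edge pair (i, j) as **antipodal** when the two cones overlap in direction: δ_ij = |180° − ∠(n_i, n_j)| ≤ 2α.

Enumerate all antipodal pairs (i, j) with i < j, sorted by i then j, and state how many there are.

count = 2; pairs: (1,5), (2,6)

α = atan 0.2 = 11.31°;  2α = 22.62°
n_0 = (-0.3495, +0.9369)
n_1 = (-0.9919, -0.1266)
n_2 = (-0.8056, -0.5925)
n_3 = (-0.1764, -0.9843)
n_4 = (+0.6931, -0.7208)
n_5 = (+0.9939, +0.1104)
n_6 = (+0.6538, +0.7567)
  (0,1): δ = 103.18°  ·
  (0,2): δ = 74.12°  ·
  (0,3): δ = 30.62°  ·
  (0,4): δ = 23.42°  ·
  (0,5): δ = 75.89°  ·
  (0,6): δ = 118.72°  ·
  (1,2): δ = 150.94°  ·
  (1,3): δ = 107.44°  ·
  (1,4): δ = 53.40°  ·
  (1,5): δ = 0.93°  ✓
  (1,6): δ = 41.90°  ·
  (2,3): δ = 136.50°  ·
  (2,4): δ = 82.46°  ·
  (2,5): δ = 30.00°  ·
  (2,6): δ = 12.84°  ✓
  (3,4): δ = 125.96°  ·
  (3,5): δ = 73.50°  ·
  (3,6): δ = 30.67°  ·
  (4,5): δ = 127.54°  ·
  (4,6): δ = 84.70°  ·
  (5,6): δ = 137.17°  ·
antipodal pairs: 2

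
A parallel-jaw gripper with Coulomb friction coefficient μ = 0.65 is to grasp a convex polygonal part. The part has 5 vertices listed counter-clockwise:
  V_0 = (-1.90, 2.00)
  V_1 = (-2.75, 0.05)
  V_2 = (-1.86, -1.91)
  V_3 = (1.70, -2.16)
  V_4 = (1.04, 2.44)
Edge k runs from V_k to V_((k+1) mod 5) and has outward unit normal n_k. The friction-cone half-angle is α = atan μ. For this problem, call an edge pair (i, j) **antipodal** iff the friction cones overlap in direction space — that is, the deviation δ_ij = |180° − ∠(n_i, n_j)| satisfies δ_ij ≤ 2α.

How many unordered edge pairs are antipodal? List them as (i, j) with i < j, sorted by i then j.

α = atan 0.65 = 33.02°;  2α = 66.05°
n_0 = (-0.9167, +0.3996)
n_1 = (-0.9105, -0.4135)
n_2 = (-0.0701, -0.9975)
n_3 = (+0.9899, +0.1420)
n_4 = (-0.1480, +0.9890)
  (0,1): δ = 132.03°  ·
  (0,2): δ = 70.46°  ·
  (0,3): δ = 31.72°  ✓
  (0,4): δ = 122.06°  ·
  (1,2): δ = 118.44°  ·
  (1,3): δ = 16.26°  ✓
  (1,4): δ = 74.09°  ·
  (2,3): δ = 77.82°  ·
  (2,4): δ = 12.53°  ✓
  (3,4): δ = 89.65°  ·
antipodal pairs: 3

count = 3; pairs: (0,3), (1,3), (2,4)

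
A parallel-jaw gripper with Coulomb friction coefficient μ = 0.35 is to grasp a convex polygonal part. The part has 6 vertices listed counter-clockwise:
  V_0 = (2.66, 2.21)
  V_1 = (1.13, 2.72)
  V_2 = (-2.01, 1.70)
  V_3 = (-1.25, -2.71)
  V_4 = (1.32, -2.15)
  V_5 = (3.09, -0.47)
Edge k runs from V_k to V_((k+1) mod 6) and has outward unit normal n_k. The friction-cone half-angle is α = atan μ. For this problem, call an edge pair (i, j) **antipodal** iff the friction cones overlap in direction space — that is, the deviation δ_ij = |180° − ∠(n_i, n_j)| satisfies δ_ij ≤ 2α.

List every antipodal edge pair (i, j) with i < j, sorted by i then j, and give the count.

α = atan 0.35 = 19.29°;  2α = 38.58°
n_0 = (+0.3162, +0.9487)
n_1 = (-0.3089, +0.9511)
n_2 = (-0.9855, -0.1698)
n_3 = (+0.2129, -0.9771)
n_4 = (+0.6884, -0.7253)
n_5 = (+0.9874, +0.1584)
  (0,1): δ = 143.57°  ·
  (0,2): δ = 61.79°  ·
  (0,3): δ = 30.73°  ✓
  (0,4): δ = 61.94°  ·
  (0,5): δ = 117.55°  ·
  (1,2): δ = 98.22°  ·
  (1,3): δ = 5.70°  ✓
  (1,4): δ = 25.51°  ✓
  (1,5): δ = 81.12°  ·
  (2,3): δ = 87.49°  ·
  (2,4): δ = 56.27°  ·
  (2,5): δ = 0.66°  ✓
  (3,4): δ = 148.79°  ·
  (3,5): δ = 93.18°  ·
  (4,5): δ = 124.39°  ·
antipodal pairs: 4

count = 4; pairs: (0,3), (1,3), (1,4), (2,5)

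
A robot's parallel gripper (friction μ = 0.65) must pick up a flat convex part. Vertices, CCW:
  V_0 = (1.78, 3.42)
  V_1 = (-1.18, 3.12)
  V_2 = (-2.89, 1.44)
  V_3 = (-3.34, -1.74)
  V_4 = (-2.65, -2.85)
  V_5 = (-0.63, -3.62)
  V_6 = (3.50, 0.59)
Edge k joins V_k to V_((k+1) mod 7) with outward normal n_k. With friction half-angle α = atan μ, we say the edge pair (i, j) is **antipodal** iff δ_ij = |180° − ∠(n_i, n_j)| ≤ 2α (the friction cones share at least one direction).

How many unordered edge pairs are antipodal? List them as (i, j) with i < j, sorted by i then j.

α = atan 0.65 = 33.02°;  2α = 66.05°
n_0 = (-0.1008, +0.9949)
n_1 = (-0.7008, +0.7133)
n_2 = (-0.9901, +0.1401)
n_3 = (-0.8493, -0.5279)
n_4 = (-0.3562, -0.9344)
n_5 = (+0.7139, -0.7003)
n_6 = (+0.8545, +0.5194)
  (0,1): δ = 141.29°  ·
  (0,2): δ = 103.84°  ·
  (0,3): δ = 63.92°  ✓
  (0,4): δ = 26.65°  ✓
  (0,5): δ = 39.76°  ✓
  (0,6): δ = 115.50°  ·
  (1,2): δ = 142.55°  ·
  (1,3): δ = 102.63°  ·
  (1,4): δ = 65.36°  ✓
  (1,5): δ = 1.06°  ✓
  (1,6): δ = 76.80°  ·
  (2,3): δ = 140.08°  ·
  (2,4): δ = 102.81°  ·
  (2,5): δ = 36.40°  ✓
  (2,6): δ = 39.34°  ✓
  (3,4): δ = 142.73°  ·
  (3,5): δ = 76.32°  ·
  (3,6): δ = 0.58°  ✓
  (4,5): δ = 113.58°  ·
  (4,6): δ = 37.84°  ✓
  (5,6): δ = 104.26°  ·
antipodal pairs: 9

count = 9; pairs: (0,3), (0,4), (0,5), (1,4), (1,5), (2,5), (2,6), (3,6), (4,6)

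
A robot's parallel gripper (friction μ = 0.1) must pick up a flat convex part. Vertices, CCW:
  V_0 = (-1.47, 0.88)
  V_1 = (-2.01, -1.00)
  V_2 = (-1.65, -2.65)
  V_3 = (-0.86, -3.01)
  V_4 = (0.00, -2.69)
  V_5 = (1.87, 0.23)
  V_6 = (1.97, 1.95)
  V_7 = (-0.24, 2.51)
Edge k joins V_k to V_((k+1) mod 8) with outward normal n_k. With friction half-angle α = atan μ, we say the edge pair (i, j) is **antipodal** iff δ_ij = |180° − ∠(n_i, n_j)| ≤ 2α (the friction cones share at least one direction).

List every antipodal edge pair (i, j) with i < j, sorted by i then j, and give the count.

count = 2; pairs: (2,6), (4,7)

α = atan 0.1 = 5.71°;  2α = 11.42°
n_0 = (-0.9611, +0.2761)
n_1 = (-0.9770, -0.2132)
n_2 = (-0.4147, -0.9100)
n_3 = (+0.3487, -0.9372)
n_4 = (+0.8421, -0.5393)
n_5 = (+0.9983, -0.0580)
n_6 = (+0.2456, +0.9694)
n_7 = (-0.7982, +0.6023)
  (0,1): δ = 151.67°  ·
  (0,2): δ = 98.47°  ·
  (0,3): δ = 53.56°  ·
  (0,4): δ = 16.61°  ·
  (0,5): δ = 12.70°  ·
  (0,6): δ = 91.81°  ·
  (0,7): δ = 158.99°  ·
  (1,2): δ = 126.81°  ·
  (1,3): δ = 81.90°  ·
  (1,4): δ = 44.94°  ·
  (1,5): δ = 15.64°  ·
  (1,6): δ = 63.47°  ·
  (1,7): δ = 130.65°  ·
  (2,3): δ = 135.09°  ·
  (2,4): δ = 98.14°  ·
  (2,5): δ = 68.83°  ·
  (2,6): δ = 10.28°  ✓
  (2,7): δ = 77.46°  ·
  (3,4): δ = 143.05°  ·
  (3,5): δ = 113.74°  ·
  (3,6): δ = 34.63°  ·
  (3,7): δ = 32.55°  ·
  (4,5): δ = 150.69°  ·
  (4,6): δ = 71.58°  ·
  (4,7): δ = 4.40°  ✓
  (5,6): δ = 100.89°  ·
  (5,7): δ = 33.71°  ·
  (6,7): δ = 112.82°  ·
antipodal pairs: 2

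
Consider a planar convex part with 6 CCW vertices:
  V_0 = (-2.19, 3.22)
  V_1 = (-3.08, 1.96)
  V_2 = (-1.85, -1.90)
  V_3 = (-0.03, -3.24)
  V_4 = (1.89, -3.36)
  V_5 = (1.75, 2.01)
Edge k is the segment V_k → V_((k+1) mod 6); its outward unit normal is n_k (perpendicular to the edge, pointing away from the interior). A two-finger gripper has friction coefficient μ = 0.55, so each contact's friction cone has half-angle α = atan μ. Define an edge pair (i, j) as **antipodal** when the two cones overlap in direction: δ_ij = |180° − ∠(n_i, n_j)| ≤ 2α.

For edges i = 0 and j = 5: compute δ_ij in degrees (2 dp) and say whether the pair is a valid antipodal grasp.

α = atan 0.55 = 28.81°;  2α = 57.62°
edge 0: e_0 = (-0.89, -1.26);  n_0 = (-0.8168, +0.5769)
edge 5: e_5 = (-3.94, +1.21);  n_5 = (+0.2936, +0.9559)
∠(n_0, n_5) = 71.84°
δ = |180° − 71.84°| = 108.16°
108.16° > 2α = 57.62°  →  invalid

δ = 108.16°, invalid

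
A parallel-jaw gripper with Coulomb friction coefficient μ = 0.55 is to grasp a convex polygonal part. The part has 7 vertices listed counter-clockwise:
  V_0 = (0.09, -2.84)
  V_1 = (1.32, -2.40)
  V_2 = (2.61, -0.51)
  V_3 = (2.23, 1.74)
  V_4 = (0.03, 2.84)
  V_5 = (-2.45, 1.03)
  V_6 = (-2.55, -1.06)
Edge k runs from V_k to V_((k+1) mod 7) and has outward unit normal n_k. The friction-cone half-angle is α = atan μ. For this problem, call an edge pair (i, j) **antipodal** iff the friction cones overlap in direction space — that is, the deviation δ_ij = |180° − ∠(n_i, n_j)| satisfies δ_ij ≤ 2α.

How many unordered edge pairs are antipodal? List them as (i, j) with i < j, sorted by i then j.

α = atan 0.55 = 28.81°;  2α = 57.62°
n_0 = (+0.3368, -0.9416)
n_1 = (+0.8259, -0.5637)
n_2 = (+0.9860, +0.1665)
n_3 = (+0.4472, +0.8944)
n_4 = (-0.5895, +0.8077)
n_5 = (-0.9989, +0.0478)
n_6 = (-0.5590, -0.8291)
  (0,1): δ = 144.00°  ·
  (0,2): δ = 100.10°  ·
  (0,3): δ = 46.25°  ✓
  (0,4): δ = 16.44°  ✓
  (0,5): δ = 67.58°  ·
  (0,6): δ = 126.33°  ·
  (1,2): δ = 136.10°  ·
  (1,3): δ = 82.25°  ·
  (1,4): δ = 19.56°  ✓
  (1,5): δ = 31.58°  ✓
  (1,6): δ = 90.33°  ·
  (2,3): δ = 126.15°  ·
  (2,4): δ = 63.46°  ·
  (2,5): δ = 12.33°  ✓
  (2,6): δ = 46.42°  ✓
  (3,4): δ = 117.31°  ·
  (3,5): δ = 66.17°  ·
  (3,6): δ = 7.42°  ✓
  (4,5): δ = 128.86°  ·
  (4,6): δ = 70.11°  ·
  (5,6): δ = 121.25°  ·
antipodal pairs: 7

count = 7; pairs: (0,3), (0,4), (1,4), (1,5), (2,5), (2,6), (3,6)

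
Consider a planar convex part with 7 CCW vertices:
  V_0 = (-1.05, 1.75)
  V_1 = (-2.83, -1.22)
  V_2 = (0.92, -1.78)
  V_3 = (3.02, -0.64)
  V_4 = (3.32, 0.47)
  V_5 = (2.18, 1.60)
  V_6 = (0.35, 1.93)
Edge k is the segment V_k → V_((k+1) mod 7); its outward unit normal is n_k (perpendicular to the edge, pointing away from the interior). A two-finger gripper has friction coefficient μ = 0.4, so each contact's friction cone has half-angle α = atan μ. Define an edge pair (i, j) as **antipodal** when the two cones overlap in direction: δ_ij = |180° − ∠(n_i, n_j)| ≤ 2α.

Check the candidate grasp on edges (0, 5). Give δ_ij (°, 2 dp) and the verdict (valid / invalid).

δ = 110.71°, invalid

α = atan 0.4 = 21.80°;  2α = 43.60°
edge 0: e_0 = (-1.78, -2.97);  n_0 = (-0.8577, +0.5141)
edge 5: e_5 = (-1.83, +0.33);  n_5 = (+0.1775, +0.9841)
∠(n_0, n_5) = 69.29°
δ = |180° − 69.29°| = 110.71°
110.71° > 2α = 43.60°  →  invalid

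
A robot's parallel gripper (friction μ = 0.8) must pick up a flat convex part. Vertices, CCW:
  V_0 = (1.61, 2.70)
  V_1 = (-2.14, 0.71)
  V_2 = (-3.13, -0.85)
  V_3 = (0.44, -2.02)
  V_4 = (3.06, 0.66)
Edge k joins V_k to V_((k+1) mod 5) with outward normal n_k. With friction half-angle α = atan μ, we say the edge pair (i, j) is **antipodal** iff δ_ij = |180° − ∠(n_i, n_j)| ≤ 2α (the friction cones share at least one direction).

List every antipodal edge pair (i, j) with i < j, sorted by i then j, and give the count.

count = 6; pairs: (0,2), (0,3), (1,2), (1,3), (1,4), (2,4)

α = atan 0.8 = 38.66°;  2α = 77.32°
n_0 = (-0.4688, +0.8833)
n_1 = (-0.8443, +0.5358)
n_2 = (-0.3114, -0.9503)
n_3 = (+0.7151, -0.6991)
n_4 = (+0.8151, +0.5793)
  (0,1): δ = 150.35°  ·
  (0,2): δ = 46.10°  ✓
  (0,3): δ = 17.70°  ✓
  (0,4): δ = 97.45°  ·
  (1,2): δ = 75.75°  ✓
  (1,3): δ = 11.95°  ✓
  (1,4): δ = 67.80°  ✓
  (2,3): δ = 116.21°  ·
  (2,4): δ = 36.45°  ✓
  (3,4): δ = 100.24°  ·
antipodal pairs: 6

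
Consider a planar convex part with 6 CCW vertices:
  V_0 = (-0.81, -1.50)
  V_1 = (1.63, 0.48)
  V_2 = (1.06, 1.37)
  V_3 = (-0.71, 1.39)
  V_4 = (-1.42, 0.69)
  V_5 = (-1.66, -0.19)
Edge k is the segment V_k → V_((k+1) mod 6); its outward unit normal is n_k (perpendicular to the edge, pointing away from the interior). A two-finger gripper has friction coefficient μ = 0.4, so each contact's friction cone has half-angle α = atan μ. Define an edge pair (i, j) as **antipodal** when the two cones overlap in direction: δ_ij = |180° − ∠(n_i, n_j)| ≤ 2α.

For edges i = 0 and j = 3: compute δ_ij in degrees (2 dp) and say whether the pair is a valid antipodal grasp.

α = atan 0.4 = 21.80°;  2α = 43.60°
edge 0: e_0 = (+2.44, +1.98);  n_0 = (+0.6301, -0.7765)
edge 3: e_3 = (-0.71, -0.70);  n_3 = (-0.7021, +0.7121)
∠(n_0, n_3) = 174.46°
δ = |180° − 174.46°| = 5.54°
5.54° ≤ 2α = 43.60°  →  valid

δ = 5.54°, valid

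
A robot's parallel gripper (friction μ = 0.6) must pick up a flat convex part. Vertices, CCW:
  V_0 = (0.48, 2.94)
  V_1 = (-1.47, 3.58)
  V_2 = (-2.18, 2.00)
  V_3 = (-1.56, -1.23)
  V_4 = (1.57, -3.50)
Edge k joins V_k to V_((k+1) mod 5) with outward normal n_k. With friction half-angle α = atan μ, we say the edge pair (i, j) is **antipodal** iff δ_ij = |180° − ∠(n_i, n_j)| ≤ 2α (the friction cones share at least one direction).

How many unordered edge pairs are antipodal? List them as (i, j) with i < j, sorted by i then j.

α = atan 0.6 = 30.96°;  2α = 61.93°
n_0 = (+0.3118, +0.9501)
n_1 = (-0.9121, +0.4099)
n_2 = (-0.9821, -0.1885)
n_3 = (-0.5871, -0.8095)
n_4 = (+0.9860, +0.1669)
  (0,1): δ = 96.03°  ·
  (0,2): δ = 60.96°  ✓
  (0,3): δ = 17.78°  ✓
  (0,4): δ = 117.78°  ·
  (1,2): δ = 144.94°  ·
  (1,3): δ = 101.75°  ·
  (1,4): δ = 33.80°  ✓
  (2,3): δ = 136.82°  ·
  (2,4): δ = 1.26°  ✓
  (3,4): δ = 44.44°  ✓
antipodal pairs: 5

count = 5; pairs: (0,2), (0,3), (1,4), (2,4), (3,4)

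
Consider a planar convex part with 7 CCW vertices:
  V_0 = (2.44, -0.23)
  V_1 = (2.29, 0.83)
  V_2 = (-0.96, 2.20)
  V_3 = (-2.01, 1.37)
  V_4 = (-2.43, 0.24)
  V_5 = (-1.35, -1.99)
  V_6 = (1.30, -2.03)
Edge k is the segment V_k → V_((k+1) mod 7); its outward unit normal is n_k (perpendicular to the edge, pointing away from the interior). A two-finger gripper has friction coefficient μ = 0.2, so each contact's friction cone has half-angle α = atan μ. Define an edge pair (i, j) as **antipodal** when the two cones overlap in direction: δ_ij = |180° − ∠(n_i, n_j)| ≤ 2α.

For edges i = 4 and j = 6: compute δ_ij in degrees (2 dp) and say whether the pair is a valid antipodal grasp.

α = atan 0.2 = 11.31°;  2α = 22.62°
edge 4: e_4 = (+1.08, -2.23);  n_4 = (-0.9000, -0.4359)
edge 6: e_6 = (+1.14, +1.80);  n_6 = (+0.8448, -0.5351)
∠(n_4, n_6) = 121.81°
δ = |180° − 121.81°| = 58.19°
58.19° > 2α = 22.62°  →  invalid

δ = 58.19°, invalid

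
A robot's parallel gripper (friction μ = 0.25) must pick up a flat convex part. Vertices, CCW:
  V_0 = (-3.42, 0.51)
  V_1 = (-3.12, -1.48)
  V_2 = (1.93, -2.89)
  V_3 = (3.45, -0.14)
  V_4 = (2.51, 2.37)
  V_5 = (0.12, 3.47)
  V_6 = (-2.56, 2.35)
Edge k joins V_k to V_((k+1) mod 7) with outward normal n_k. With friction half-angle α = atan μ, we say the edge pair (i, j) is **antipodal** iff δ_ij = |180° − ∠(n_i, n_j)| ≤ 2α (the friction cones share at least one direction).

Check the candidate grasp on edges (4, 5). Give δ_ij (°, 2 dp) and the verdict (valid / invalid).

α = atan 0.25 = 14.04°;  2α = 28.07°
edge 4: e_4 = (-2.39, +1.10);  n_4 = (+0.4181, +0.9084)
edge 5: e_5 = (-2.68, -1.12);  n_5 = (-0.3856, +0.9227)
∠(n_4, n_5) = 47.39°
δ = |180° − 47.39°| = 132.61°
132.61° > 2α = 28.07°  →  invalid

δ = 132.61°, invalid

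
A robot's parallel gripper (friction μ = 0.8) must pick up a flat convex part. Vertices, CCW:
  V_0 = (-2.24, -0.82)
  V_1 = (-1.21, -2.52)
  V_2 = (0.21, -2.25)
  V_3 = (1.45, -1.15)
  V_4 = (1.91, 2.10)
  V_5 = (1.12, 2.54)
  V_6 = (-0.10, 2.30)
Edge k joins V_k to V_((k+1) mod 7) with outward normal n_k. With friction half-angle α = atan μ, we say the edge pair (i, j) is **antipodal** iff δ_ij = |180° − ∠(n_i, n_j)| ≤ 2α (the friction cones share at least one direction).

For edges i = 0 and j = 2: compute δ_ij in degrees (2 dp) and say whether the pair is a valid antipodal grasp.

α = atan 0.8 = 38.66°;  2α = 77.32°
edge 0: e_0 = (+1.03, -1.70);  n_0 = (-0.8553, -0.5182)
edge 2: e_2 = (+1.24, +1.10);  n_2 = (+0.6636, -0.7481)
∠(n_0, n_2) = 100.37°
δ = |180° − 100.37°| = 79.63°
79.63° > 2α = 77.32°  →  invalid

δ = 79.63°, invalid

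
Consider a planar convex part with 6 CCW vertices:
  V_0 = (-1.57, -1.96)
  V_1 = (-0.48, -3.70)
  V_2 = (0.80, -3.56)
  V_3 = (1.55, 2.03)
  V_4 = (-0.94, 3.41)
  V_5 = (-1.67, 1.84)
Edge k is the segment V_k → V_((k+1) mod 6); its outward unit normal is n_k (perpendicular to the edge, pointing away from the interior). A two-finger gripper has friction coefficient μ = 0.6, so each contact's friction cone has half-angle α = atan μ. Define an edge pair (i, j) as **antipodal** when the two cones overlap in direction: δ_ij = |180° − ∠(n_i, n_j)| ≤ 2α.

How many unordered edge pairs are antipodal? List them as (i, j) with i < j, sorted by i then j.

α = atan 0.6 = 30.96°;  2α = 61.93°
n_0 = (-0.8475, -0.5309)
n_1 = (+0.1087, -0.9941)
n_2 = (+0.9911, -0.1330)
n_3 = (+0.4847, +0.8747)
n_4 = (-0.9068, +0.4216)
n_5 = (-0.9997, -0.0263)
  (0,1): δ = 115.82°  ·
  (0,2): δ = 39.71°  ✓
  (0,3): δ = 28.94°  ✓
  (0,4): δ = 123.00°  ·
  (0,5): δ = 149.44°  ·
  (1,2): δ = 103.88°  ·
  (1,3): δ = 35.24°  ✓
  (1,4): δ = 58.82°  ✓
  (1,5): δ = 85.27°  ·
  (2,3): δ = 111.35°  ·
  (2,4): δ = 17.30°  ✓
  (2,5): δ = 9.15°  ✓
  (3,4): δ = 85.94°  ·
  (3,5): δ = 59.50°  ✓
  (4,5): δ = 153.56°  ·
antipodal pairs: 7

count = 7; pairs: (0,2), (0,3), (1,3), (1,4), (2,4), (2,5), (3,5)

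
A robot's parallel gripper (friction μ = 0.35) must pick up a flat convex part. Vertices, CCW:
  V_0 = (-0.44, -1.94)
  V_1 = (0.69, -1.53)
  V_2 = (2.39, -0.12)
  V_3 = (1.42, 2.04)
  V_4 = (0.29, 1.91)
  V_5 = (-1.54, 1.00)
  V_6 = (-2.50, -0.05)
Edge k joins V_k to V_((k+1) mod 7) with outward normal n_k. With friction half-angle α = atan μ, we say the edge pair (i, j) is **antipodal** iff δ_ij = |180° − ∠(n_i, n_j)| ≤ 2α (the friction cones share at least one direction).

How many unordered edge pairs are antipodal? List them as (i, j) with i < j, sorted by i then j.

α = atan 0.35 = 19.29°;  2α = 38.58°
n_0 = (+0.3411, -0.9400)
n_1 = (+0.6384, -0.7697)
n_2 = (+0.9122, +0.4097)
n_3 = (-0.1143, +0.9934)
n_4 = (-0.4453, +0.8954)
n_5 = (-0.7380, +0.6748)
n_6 = (-0.6760, -0.7369)
  (0,1): δ = 160.27°  ·
  (0,2): δ = 85.76°  ·
  (0,3): δ = 13.38°  ✓
  (0,4): δ = 6.50°  ✓
  (0,5): δ = 27.62°  ✓
  (0,6): δ = 117.52°  ·
  (1,2): δ = 105.49°  ·
  (1,3): δ = 33.11°  ✓
  (1,4): δ = 13.23°  ✓
  (1,5): δ = 7.89°  ✓
  (1,6): δ = 97.79°  ·
  (2,3): δ = 107.62°  ·
  (2,4): δ = 87.74°  ·
  (2,5): δ = 66.62°  ·
  (2,6): δ = 23.28°  ✓
  (3,4): δ = 160.12°  ·
  (3,5): δ = 139.00°  ·
  (3,6): δ = 49.10°  ·
  (4,5): δ = 158.88°  ·
  (4,6): δ = 68.98°  ·
  (5,6): δ = 90.10°  ·
antipodal pairs: 7

count = 7; pairs: (0,3), (0,4), (0,5), (1,3), (1,4), (1,5), (2,6)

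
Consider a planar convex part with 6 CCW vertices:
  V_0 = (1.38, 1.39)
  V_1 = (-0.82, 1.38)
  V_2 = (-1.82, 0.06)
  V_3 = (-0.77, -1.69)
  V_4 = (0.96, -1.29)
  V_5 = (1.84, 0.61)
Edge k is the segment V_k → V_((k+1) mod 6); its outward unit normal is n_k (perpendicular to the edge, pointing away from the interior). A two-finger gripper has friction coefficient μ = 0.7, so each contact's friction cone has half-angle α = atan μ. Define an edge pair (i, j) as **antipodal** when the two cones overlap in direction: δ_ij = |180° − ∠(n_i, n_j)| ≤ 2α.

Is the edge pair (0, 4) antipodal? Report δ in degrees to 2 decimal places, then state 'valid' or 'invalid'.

δ = 64.89°, valid

α = atan 0.7 = 34.99°;  2α = 69.98°
edge 0: e_0 = (-2.20, -0.01);  n_0 = (-0.0045, +1.0000)
edge 4: e_4 = (+0.88, +1.90);  n_4 = (+0.9074, -0.4203)
∠(n_0, n_4) = 115.11°
δ = |180° − 115.11°| = 64.89°
64.89° ≤ 2α = 69.98°  →  valid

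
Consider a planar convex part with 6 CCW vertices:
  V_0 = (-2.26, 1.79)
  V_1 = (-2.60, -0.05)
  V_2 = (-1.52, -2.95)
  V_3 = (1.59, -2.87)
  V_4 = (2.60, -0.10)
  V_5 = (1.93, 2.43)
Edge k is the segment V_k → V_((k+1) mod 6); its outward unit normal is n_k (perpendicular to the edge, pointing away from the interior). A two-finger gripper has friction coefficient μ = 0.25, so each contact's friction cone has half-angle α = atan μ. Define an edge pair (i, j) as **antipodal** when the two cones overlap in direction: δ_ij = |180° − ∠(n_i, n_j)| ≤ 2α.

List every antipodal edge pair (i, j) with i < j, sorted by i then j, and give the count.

count = 4; pairs: (0,3), (0,4), (1,4), (2,5)

α = atan 0.25 = 14.04°;  2α = 28.07°
n_0 = (-0.9834, +0.1817)
n_1 = (-0.9371, -0.3490)
n_2 = (+0.0257, -0.9997)
n_3 = (+0.9395, -0.3426)
n_4 = (+0.9667, +0.2560)
n_5 = (-0.1510, +0.9885)
  (0,1): δ = 149.10°  ·
  (0,2): δ = 78.06°  ·
  (0,3): δ = 9.56°  ✓
  (0,4): δ = 25.30°  ✓
  (0,5): δ = 109.15°  ·
  (1,2): δ = 108.95°  ·
  (1,3): δ = 40.46°  ·
  (1,4): δ = 5.59°  ✓
  (1,5): δ = 78.26°  ·
  (2,3): δ = 111.51°  ·
  (2,4): δ = 76.64°  ·
  (2,5): δ = 7.21°  ✓
  (3,4): δ = 145.13°  ·
  (3,5): δ = 61.28°  ·
  (4,5): δ = 96.15°  ·
antipodal pairs: 4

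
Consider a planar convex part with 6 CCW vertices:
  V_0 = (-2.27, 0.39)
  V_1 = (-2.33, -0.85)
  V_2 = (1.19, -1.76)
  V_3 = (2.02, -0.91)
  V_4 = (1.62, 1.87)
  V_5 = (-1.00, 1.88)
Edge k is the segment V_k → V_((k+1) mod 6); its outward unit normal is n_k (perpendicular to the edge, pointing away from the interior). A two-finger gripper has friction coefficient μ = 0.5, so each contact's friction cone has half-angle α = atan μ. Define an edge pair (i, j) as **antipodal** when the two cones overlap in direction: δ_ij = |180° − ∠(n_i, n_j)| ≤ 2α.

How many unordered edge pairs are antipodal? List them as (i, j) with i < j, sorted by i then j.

α = atan 0.5 = 26.57°;  2α = 53.13°
n_0 = (-0.9988, +0.0483)
n_1 = (-0.2503, -0.9682)
n_2 = (+0.7155, -0.6986)
n_3 = (+0.9898, +0.1424)
n_4 = (+0.0038, +1.0000)
n_5 = (-0.7611, +0.6487)
  (0,1): δ = 101.72°  ·
  (0,2): δ = 41.55°  ✓
  (0,3): δ = 10.96°  ✓
  (0,4): δ = 92.55°  ·
  (0,5): δ = 142.33°  ·
  (1,2): δ = 119.82°  ·
  (1,3): δ = 67.32°  ·
  (1,4): δ = 14.28°  ✓
  (1,5): δ = 64.05°  ·
  (2,3): δ = 127.49°  ·
  (2,4): δ = 45.90°  ✓
  (2,5): δ = 3.88°  ✓
  (3,4): δ = 98.41°  ·
  (3,5): δ = 48.63°  ✓
  (4,5): δ = 130.22°  ·
antipodal pairs: 6

count = 6; pairs: (0,2), (0,3), (1,4), (2,4), (2,5), (3,5)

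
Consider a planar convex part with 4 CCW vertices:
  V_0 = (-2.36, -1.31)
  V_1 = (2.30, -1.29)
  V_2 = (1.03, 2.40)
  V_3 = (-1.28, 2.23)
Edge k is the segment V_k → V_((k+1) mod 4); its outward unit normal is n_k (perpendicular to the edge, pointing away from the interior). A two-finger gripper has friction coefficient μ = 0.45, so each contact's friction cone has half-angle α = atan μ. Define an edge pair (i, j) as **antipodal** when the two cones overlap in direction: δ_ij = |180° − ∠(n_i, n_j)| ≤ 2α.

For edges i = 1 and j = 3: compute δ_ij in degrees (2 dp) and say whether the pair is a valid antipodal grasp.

δ = 35.96°, valid

α = atan 0.45 = 24.23°;  2α = 48.46°
edge 1: e_1 = (-1.27, +3.69);  n_1 = (+0.9456, +0.3254)
edge 3: e_3 = (-1.08, -3.54);  n_3 = (-0.9565, +0.2918)
∠(n_1, n_3) = 144.04°
δ = |180° − 144.04°| = 35.96°
35.96° ≤ 2α = 48.46°  →  valid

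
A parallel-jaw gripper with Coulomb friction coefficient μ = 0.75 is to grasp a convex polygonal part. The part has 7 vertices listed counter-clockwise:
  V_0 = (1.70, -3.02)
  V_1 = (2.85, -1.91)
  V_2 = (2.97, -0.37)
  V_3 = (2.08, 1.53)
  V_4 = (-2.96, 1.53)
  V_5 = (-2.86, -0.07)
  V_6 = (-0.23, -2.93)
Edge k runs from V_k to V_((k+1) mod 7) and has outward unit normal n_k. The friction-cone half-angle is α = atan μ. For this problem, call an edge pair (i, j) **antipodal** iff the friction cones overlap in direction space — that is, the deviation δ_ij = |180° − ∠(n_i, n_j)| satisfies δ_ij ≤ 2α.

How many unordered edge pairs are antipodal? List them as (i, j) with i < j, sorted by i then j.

count = 9; pairs: (0,3), (0,4), (1,4), (1,5), (2,4), (2,5), (2,6), (3,5), (3,6)

α = atan 0.75 = 36.87°;  2α = 73.74°
n_0 = (+0.6945, -0.7195)
n_1 = (+0.9970, -0.0777)
n_2 = (+0.9056, +0.4242)
n_3 = (+0.0000, +1.0000)
n_4 = (-0.9981, -0.0624)
n_5 = (-0.7361, -0.6769)
n_6 = (-0.0466, -0.9989)
  (0,1): δ = 138.44°  ·
  (0,2): δ = 108.89°  ·
  (0,3): δ = 43.99°  ✓
  (0,4): δ = 49.59°  ✓
  (0,5): δ = 88.62°  ·
  (0,6): δ = 133.34°  ·
  (1,2): δ = 150.45°  ·
  (1,3): δ = 85.54°  ·
  (1,4): δ = 8.03°  ✓
  (1,5): δ = 47.06°  ✓
  (1,6): δ = 91.79°  ·
  (2,3): δ = 115.10°  ·
  (2,4): δ = 21.52°  ✓
  (2,5): δ = 17.50°  ✓
  (2,6): δ = 62.23°  ✓
  (3,4): δ = 86.42°  ·
  (3,5): δ = 47.40°  ✓
  (3,6): δ = 2.67°  ✓
  (4,5): δ = 140.98°  ·
  (4,6): δ = 96.25°  ·
  (5,6): δ = 135.27°  ·
antipodal pairs: 9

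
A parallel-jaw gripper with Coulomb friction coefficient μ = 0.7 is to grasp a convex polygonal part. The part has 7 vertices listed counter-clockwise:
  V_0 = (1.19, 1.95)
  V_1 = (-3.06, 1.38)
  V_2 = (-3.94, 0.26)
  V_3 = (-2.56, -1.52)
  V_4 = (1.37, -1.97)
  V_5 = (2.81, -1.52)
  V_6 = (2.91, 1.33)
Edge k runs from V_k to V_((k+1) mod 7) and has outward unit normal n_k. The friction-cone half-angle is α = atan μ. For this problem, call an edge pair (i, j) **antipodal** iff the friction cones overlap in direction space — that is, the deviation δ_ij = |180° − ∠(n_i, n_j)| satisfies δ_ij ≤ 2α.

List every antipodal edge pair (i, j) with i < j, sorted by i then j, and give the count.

α = atan 0.7 = 34.99°;  2α = 69.98°
n_0 = (-0.1329, +0.9911)
n_1 = (-0.7863, +0.6178)
n_2 = (-0.7903, -0.6127)
n_3 = (-0.1138, -0.9935)
n_4 = (+0.2983, -0.9545)
n_5 = (+0.9994, -0.0351)
n_6 = (+0.3391, +0.9407)
  (0,1): δ = 135.80°  ·
  (0,2): δ = 59.85°  ✓
  (0,3): δ = 14.17°  ✓
  (0,4): δ = 9.72°  ✓
  (0,5): δ = 80.35°  ·
  (0,6): δ = 152.54°  ·
  (1,2): δ = 104.06°  ·
  (1,3): δ = 58.37°  ✓
  (1,4): δ = 34.49°  ✓
  (1,5): δ = 36.15°  ✓
  (1,6): δ = 108.33°  ·
  (2,3): δ = 134.32°  ·
  (2,4): δ = 110.43°  ·
  (2,5): δ = 39.80°  ✓
  (2,6): δ = 32.39°  ✓
  (3,4): δ = 156.11°  ·
  (3,5): δ = 85.48°  ·
  (3,6): δ = 13.29°  ✓
  (4,5): δ = 109.36°  ·
  (4,6): δ = 37.18°  ✓
  (5,6): δ = 107.81°  ·
antipodal pairs: 10

count = 10; pairs: (0,2), (0,3), (0,4), (1,3), (1,4), (1,5), (2,5), (2,6), (3,6), (4,6)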